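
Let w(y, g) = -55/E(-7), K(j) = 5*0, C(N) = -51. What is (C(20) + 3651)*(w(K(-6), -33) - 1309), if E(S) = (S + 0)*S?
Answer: -231105600/49 ≈ -4.7164e+6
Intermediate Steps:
E(S) = S² (E(S) = S*S = S²)
K(j) = 0
w(y, g) = -55/49 (w(y, g) = -55/((-7)²) = -55/49)
(C(20) + 3651)*(w(K(-6), -33) - 1309) = (-51 + 3651)*(-55/49 - 1309) = 3600*(-64196/49) = -231105600/49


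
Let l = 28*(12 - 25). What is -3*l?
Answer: 1092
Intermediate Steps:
l = -364 (l = 28*(-13) = -364)
-3*l = -3*(-364) = 1092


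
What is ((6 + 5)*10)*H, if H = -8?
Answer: -880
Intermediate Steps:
((6 + 5)*10)*H = ((6 + 5)*10)*(-8) = (11*10)*(-8) = 110*(-8) = -880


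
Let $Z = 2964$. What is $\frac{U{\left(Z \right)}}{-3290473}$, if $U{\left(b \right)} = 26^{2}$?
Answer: $- \frac{676}{3290473} \approx -0.00020544$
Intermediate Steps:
$U{\left(b \right)} = 676$
$\frac{U{\left(Z \right)}}{-3290473} = \frac{676}{-3290473} = 676 \left(- \frac{1}{3290473}\right) = - \frac{676}{3290473}$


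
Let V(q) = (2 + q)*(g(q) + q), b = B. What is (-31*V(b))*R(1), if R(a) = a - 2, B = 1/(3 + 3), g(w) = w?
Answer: 403/18 ≈ 22.389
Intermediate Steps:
B = 1/6 ≈ 0.16667
b = 1/6 ≈ 0.16667
R(a) = -2 + a
V(q) = 2*q*(2 + q) (V(q) = (2 + q)*(q + q) = (2 + q)*(2*q) = 2*q*(2 + q))
(-31*V(b))*R(1) = (-62*(2 + 1/6)/6)*(-2 + 1) = -62*13/(6*6)*(-1) = -31*13/18*(-1) = -403/18*(-1) = 403/18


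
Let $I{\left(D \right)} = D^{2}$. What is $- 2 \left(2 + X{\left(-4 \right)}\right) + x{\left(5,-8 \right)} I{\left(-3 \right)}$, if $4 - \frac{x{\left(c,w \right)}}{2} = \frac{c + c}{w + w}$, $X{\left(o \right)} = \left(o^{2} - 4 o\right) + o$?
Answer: $\frac{93}{4} \approx 23.25$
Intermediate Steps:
$X{\left(o \right)} = o^{2} - 3 o$
$x{\left(c,w \right)} = 8 - \frac{2 c}{w}$ ($x{\left(c,w \right)} = 8 - 2 \frac{c + c}{w + w} = 8 - 2 \frac{2 c}{2 w} = 8 - 2 \cdot 2 c \frac{1}{2 w} = 8 - 2 \frac{c}{w} = 8 - \frac{2 c}{w}$)
$- 2 \left(2 + X{\left(-4 \right)}\right) + x{\left(5,-8 \right)} I{\left(-3 \right)} = - 2 \left(2 - 4 \left(-3 - 4\right)\right) + \left(8 - \frac{10}{-8}\right) \left(-3\right)^{2} = - 2 \left(2 - -28\right) + \left(8 - 10 \left(- \frac{1}{8}\right)\right) 9 = - 2 \left(2 + 28\right) + \left(8 + \frac{5}{4}\right) 9 = \left(-2\right) 30 + \frac{37}{4} \cdot 9 = -60 + \frac{333}{4} = \frac{93}{4}$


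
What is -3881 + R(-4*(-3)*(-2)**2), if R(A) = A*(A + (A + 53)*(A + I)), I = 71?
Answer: 575335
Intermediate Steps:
R(A) = A*(A + (53 + A)*(71 + A)) (R(A) = A*(A + (A + 53)*(A + 71)) = A*(A + (53 + A)*(71 + A)))
-3881 + R(-4*(-3)*(-2)**2) = -3881 + (-4*(-3)*(-2)**2)*(3763 + (-4*(-3)*(-2)**2)**2 + 125*(-4*(-3)*(-2)**2)) = -3881 + (12*4)*(3763 + (12*4)**2 + 125*(12*4)) = -3881 + 48*(3763 + 48**2 + 125*48) = -3881 + 48*(3763 + 2304 + 6000) = -3881 + 48*12067 = -3881 + 579216 = 575335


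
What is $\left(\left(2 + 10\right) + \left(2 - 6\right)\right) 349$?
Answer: $2792$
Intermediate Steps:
$\left(\left(2 + 10\right) + \left(2 - 6\right)\right) 349 = \left(12 + \left(2 - 6\right)\right) 349 = \left(12 - 4\right) 349 = 8 \cdot 349 = 2792$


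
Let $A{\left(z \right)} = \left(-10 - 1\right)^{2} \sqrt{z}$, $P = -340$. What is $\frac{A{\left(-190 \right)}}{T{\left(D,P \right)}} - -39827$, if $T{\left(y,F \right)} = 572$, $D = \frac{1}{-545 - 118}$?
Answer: $39827 + \frac{11 i \sqrt{190}}{52} \approx 39827.0 + 2.9159 i$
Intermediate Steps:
$D = - \frac{1}{663}$ ($D = \frac{1}{-663} = - \frac{1}{663} \approx -0.0015083$)
$A{\left(z \right)} = 121 \sqrt{z}$ ($A{\left(z \right)} = \left(-11\right)^{2} \sqrt{z} = 121 \sqrt{z}$)
$\frac{A{\left(-190 \right)}}{T{\left(D,P \right)}} - -39827 = \frac{121 \sqrt{-190}}{572} - -39827 = 121 i \sqrt{190} \cdot \frac{1}{572} + 39827 = \frac{11 i \sqrt{190}}{52} + 39827 = 39827 + \frac{11 i \sqrt{190}}{52}$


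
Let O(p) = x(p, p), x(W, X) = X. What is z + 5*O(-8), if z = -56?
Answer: -96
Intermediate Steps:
O(p) = p
z + 5*O(-8) = -56 + 5*(-8) = -56 - 40 = -96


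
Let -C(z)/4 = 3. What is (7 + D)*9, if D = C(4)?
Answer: -45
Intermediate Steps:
C(z) = -12 (C(z) = -4*3 = -12)
D = -12
(7 + D)*9 = (7 - 12)*9 = -5*9 = -45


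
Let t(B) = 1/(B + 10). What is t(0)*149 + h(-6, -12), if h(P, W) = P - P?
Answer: 149/10 ≈ 14.900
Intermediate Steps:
h(P, W) = 0
t(B) = 1/(10 + B)
t(0)*149 + h(-6, -12) = 149/(10 + 0) + 0 = 149/10 + 0 = 149/10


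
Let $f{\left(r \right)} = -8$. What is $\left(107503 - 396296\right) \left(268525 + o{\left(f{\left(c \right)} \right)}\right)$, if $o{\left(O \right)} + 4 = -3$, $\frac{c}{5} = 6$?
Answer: $-77546118774$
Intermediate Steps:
$c = 30$ ($c = 5 \cdot 6 = 30$)
$o{\left(O \right)} = -7$ ($o{\left(O \right)} = -4 - 3 = -7$)
$\left(107503 - 396296\right) \left(268525 + o{\left(f{\left(c \right)} \right)}\right) = \left(107503 - 396296\right) \left(268525 - 7\right) = \left(-288793\right) 268518 = -77546118774$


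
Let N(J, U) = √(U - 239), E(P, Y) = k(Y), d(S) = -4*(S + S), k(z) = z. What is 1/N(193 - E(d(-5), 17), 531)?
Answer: √73/146 ≈ 0.058521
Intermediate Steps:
d(S) = -8*S
E(P, Y) = Y
N(J, U) = √(-239 + U)
1/N(193 - E(d(-5), 17), 531) = 1/(√(-239 + 531)) = 1/(√292) = 1/(2*√73) = √73/146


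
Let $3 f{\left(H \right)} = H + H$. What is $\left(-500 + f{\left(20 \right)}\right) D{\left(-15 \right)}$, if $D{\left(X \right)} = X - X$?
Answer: $0$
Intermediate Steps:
$D{\left(X \right)} = 0$
$f{\left(H \right)} = \frac{2 H}{3}$ ($f{\left(H \right)} = \frac{H + H}{3} = \frac{2 H}{3}$)
$\left(-500 + f{\left(20 \right)}\right) D{\left(-15 \right)} = \left(-500 + \frac{2}{3} \cdot 20\right) 0 = \left(-500 + \frac{40}{3}\right) 0 = \left(- \frac{1460}{3}\right) 0 = 0$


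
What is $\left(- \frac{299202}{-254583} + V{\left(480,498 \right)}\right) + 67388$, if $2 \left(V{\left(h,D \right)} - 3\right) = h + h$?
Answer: $\frac{5759700665}{84861} \approx 67872.0$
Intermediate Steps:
$V{\left(h,D \right)} = 3 + h$ ($V{\left(h,D \right)} = 3 + \frac{h + h}{2} = 3 + \frac{2 h}{2} = 3 + h$)
$\left(- \frac{299202}{-254583} + V{\left(480,498 \right)}\right) + 67388 = \left(- \frac{299202}{-254583} + \left(3 + 480\right)\right) + 67388 = \left(\left(-299202\right) \left(- \frac{1}{254583}\right) + 483\right) + 67388 = \left(\frac{99734}{84861} + 483\right) + 67388 = \frac{41087597}{84861} + 67388 = \frac{5759700665}{84861}$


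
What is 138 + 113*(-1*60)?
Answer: -6642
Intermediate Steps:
138 + 113*(-1*60) = 138 + 113*(-60) = 138 - 6780 = -6642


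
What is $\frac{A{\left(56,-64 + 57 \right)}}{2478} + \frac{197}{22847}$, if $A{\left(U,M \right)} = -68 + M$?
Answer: $- \frac{408453}{18871622} \approx -0.021644$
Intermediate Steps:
$\frac{A{\left(56,-64 + 57 \right)}}{2478} + \frac{197}{22847} = \frac{-68 + \left(-64 + 57\right)}{2478} + \frac{197}{22847} = \left(-68 - 7\right) \frac{1}{2478} + 197 \cdot \frac{1}{22847} = \left(-75\right) \frac{1}{2478} + \frac{197}{22847} = - \frac{25}{826} + \frac{197}{22847} = - \frac{408453}{18871622}$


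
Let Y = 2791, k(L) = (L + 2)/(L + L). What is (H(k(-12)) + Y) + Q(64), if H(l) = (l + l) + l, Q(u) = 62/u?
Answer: 89383/32 ≈ 2793.2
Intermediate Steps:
k(L) = (2 + L)/(2*L) (k(L) = (2 + L)/((2*L)) = (2 + L)*(1/(2*L)) = (2 + L)/(2*L))
H(l) = 3*l (H(l) = 2*l + l = 3*l)
(H(k(-12)) + Y) + Q(64) = (3*((½)*(2 - 12)/(-12)) + 2791) + 62/64 = (3*((½)*(-1/12)*(-10)) + 2791) + 62*(1/64) = (3*(5/12) + 2791) + 31/32 = (5/4 + 2791) + 31/32 = 11169/4 + 31/32 = 89383/32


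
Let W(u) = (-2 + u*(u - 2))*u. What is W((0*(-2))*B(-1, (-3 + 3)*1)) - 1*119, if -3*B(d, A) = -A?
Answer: -119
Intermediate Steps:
B(d, A) = A/3 (B(d, A) = -(-1)*A/3 = A/3)
W(u) = u*(-2 + u*(-2 + u)) (W(u) = (-2 + u*(-2 + u))*u = u*(-2 + u*(-2 + u)))
W((0*(-2))*B(-1, (-3 + 3)*1)) - 1*119 = ((0*(-2))*(((-3 + 3)*1)/3))*(-2 + ((0*(-2))*(((-3 + 3)*1)/3))² - 2*0*(-2)*((-3 + 3)*1)/3) - 1*119 = (0*((0*1)/3))*(-2 + (0*((0*1)/3))² - 0*(0*1)/3) - 119 = (0*((⅓)*0))*(-2 + (0*((⅓)*0))² - 0*(⅓)*0) - 119 = (0*0)*(-2 + (0*0)² - 0*0) - 119 = 0*(-2 + 0² - 2*0) - 119 = 0*(-2 + 0 + 0) - 119 = 0*(-2) - 119 = 0 - 119 = -119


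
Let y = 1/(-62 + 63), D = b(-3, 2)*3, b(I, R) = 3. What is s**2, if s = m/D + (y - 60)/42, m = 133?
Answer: 2839225/15876 ≈ 178.84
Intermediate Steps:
D = 9 (D = 3*3 = 9)
y = 1 (y = 1/1 = 1)
s = 1685/126 (s = 133/9 + (1 - 60)/42 = 133*(1/9) - 59*1/42 = 133/9 - 59/42 = 1685/126 ≈ 13.373)
s**2 = (1685/126)**2 = 2839225/15876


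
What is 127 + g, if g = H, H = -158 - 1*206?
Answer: -237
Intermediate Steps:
H = -364 (H = -158 - 206 = -364)
g = -364
127 + g = 127 - 364 = -237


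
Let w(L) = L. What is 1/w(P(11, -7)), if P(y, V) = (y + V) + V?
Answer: -⅓ ≈ -0.33333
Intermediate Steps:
P(y, V) = y + 2*V (P(y, V) = (V + y) + V = y + 2*V)
1/w(P(11, -7)) = 1/(11 + 2*(-7)) = 1/(11 - 14) = 1/(-3) = -⅓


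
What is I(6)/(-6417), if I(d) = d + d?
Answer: -4/2139 ≈ -0.0018700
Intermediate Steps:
I(d) = 2*d
I(6)/(-6417) = (2*6)/(-6417) = 12*(-1/6417) = -4/2139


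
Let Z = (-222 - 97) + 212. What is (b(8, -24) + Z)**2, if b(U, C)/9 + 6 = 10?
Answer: 5041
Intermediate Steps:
b(U, C) = 36 (b(U, C) = -54 + 9*10 = -54 + 90 = 36)
Z = -107 (Z = -319 + 212 = -107)
(b(8, -24) + Z)**2 = (36 - 107)**2 = (-71)**2 = 5041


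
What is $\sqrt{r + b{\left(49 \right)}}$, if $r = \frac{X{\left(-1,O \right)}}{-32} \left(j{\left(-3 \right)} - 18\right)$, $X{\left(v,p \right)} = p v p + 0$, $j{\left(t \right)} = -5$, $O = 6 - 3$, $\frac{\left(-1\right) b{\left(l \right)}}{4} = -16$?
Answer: $\frac{\sqrt{3682}}{8} \approx 7.5849$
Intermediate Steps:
$b{\left(l \right)} = 64$ ($b{\left(l \right)} = \left(-4\right) \left(-16\right) = 64$)
$O = 3$ ($O = 6 - 3 = 3$)
$X{\left(v,p \right)} = v p^{2}$ ($X{\left(v,p \right)} = v p^{2} + 0 = v p^{2}$)
$r = - \frac{207}{32}$ ($r = \frac{\left(-1\right) 3^{2}}{-32} \left(-5 - 18\right) = \left(-1\right) 9 \left(- \frac{1}{32}\right) \left(-23\right) = \left(-9\right) \left(- \frac{1}{32}\right) \left(-23\right) = \frac{9}{32} \left(-23\right) = - \frac{207}{32} \approx -6.4688$)
$\sqrt{r + b{\left(49 \right)}} = \sqrt{- \frac{207}{32} + 64} = \sqrt{\frac{1841}{32}} = \frac{\sqrt{3682}}{8}$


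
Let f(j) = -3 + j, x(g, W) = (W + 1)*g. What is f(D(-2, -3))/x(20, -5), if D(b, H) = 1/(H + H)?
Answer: 19/480 ≈ 0.039583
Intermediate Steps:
D(b, H) = 1/(2*H)
x(g, W) = g*(1 + W) (x(g, W) = (1 + W)*g = g*(1 + W))
f(D(-2, -3))/x(20, -5) = (-3 + (½)/(-3))/((20*(1 - 5))) = (-3 + (½)*(-⅓))/((20*(-4))) = (-3 - ⅙)/(-80) = -19/6*(-1/80) = 19/480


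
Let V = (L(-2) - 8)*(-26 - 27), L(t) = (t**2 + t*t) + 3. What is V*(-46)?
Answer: 7314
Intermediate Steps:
L(t) = 3 + 2*t**2 (L(t) = (t**2 + t**2) + 3 = 2*t**2 + 3 = 3 + 2*t**2)
V = -159 (V = ((3 + 2*(-2)**2) - 8)*(-26 - 27) = ((3 + 2*4) - 8)*(-53) = ((3 + 8) - 8)*(-53) = (11 - 8)*(-53) = 3*(-53) = -159)
V*(-46) = -159*(-46) = 7314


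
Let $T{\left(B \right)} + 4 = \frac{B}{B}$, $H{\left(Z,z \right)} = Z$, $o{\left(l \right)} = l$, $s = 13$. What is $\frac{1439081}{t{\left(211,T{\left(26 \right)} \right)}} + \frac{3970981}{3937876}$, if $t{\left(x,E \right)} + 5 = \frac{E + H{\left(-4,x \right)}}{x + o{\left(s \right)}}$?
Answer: $- \frac{1126340880091}{3937876} \approx -2.8603 \cdot 10^{5}$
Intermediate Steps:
$T{\left(B \right)} = -3$ ($T{\left(B \right)} = -4 + \frac{B}{B} = -4 + 1 = -3$)
$t{\left(x,E \right)} = -5 + \frac{-4 + E}{13 + x}$ ($t{\left(x,E \right)} = -5 + \frac{E - 4}{x + 13} = -5 + \frac{-4 + E}{13 + x}$)
$\frac{1439081}{t{\left(211,T{\left(26 \right)} \right)}} + \frac{3970981}{3937876} = \frac{1439081}{\frac{1}{13 + 211} \left(-69 - 3 - 1055\right)} + \frac{3970981}{3937876} = \frac{1439081}{\frac{1}{224} \left(-69 - 3 - 1055\right)} + 3970981 \cdot \frac{1}{3937876} = \frac{1439081}{\frac{1}{224} \left(-1127\right)} + \frac{3970981}{3937876} = \frac{1439081}{- \frac{161}{32}} + \frac{3970981}{3937876} = 1439081 \left(- \frac{32}{161}\right) + \frac{3970981}{3937876} = - \frac{6578656}{23} + \frac{3970981}{3937876} = - \frac{1126340880091}{3937876}$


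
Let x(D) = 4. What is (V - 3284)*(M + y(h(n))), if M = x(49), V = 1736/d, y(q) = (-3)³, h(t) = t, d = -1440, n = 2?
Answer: 13600751/180 ≈ 75560.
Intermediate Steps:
y(q) = -27
V = -217/180 (V = 1736/(-1440) = 1736*(-1/1440) = -217/180 ≈ -1.2056)
M = 4
(V - 3284)*(M + y(h(n))) = (-217/180 - 3284)*(4 - 27) = -591337/180*(-23) = 13600751/180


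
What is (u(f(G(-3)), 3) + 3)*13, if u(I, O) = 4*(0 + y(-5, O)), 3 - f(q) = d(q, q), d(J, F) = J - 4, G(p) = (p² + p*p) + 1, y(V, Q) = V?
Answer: -221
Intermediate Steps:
G(p) = 1 + 2*p² (G(p) = (p² + p²) + 1 = 2*p² + 1 = 1 + 2*p²)
d(J, F) = -4 + J
f(q) = 7 - q (f(q) = 3 - (-4 + q) = 3 + (4 - q) = 7 - q)
u(I, O) = -20 (u(I, O) = 4*(0 - 5) = 4*(-5) = -20)
(u(f(G(-3)), 3) + 3)*13 = (-20 + 3)*13 = -17*13 = -221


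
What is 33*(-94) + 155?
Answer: -2947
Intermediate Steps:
33*(-94) + 155 = -3102 + 155 = -2947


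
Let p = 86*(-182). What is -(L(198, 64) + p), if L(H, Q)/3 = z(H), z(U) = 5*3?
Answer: 15607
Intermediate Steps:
z(U) = 15
L(H, Q) = 45 (L(H, Q) = 3*15 = 45)
p = -15652
-(L(198, 64) + p) = -(45 - 15652) = -1*(-15607) = 15607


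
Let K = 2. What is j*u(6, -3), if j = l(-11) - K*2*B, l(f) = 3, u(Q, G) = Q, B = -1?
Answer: 42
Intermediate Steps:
j = 7 (j = 3 - 2*2*(-1) = 3 - 4*(-1) = 3 - 1*(-4) = 3 + 4 = 7)
j*u(6, -3) = 7*6 = 42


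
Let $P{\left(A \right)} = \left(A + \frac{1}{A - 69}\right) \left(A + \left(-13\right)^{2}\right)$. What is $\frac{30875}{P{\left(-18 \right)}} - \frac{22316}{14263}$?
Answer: $- \frac{43592545847}{3374868271} \approx -12.917$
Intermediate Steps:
$P{\left(A \right)} = \left(169 + A\right) \left(A + \frac{1}{-69 + A}\right)$ ($P{\left(A \right)} = \left(A + \frac{1}{-69 + A}\right) \left(A + 169\right) = \left(A + \frac{1}{-69 + A}\right) \left(169 + A\right) = \left(169 + A\right) \left(A + \frac{1}{-69 + A}\right)$)
$\frac{30875}{P{\left(-18 \right)}} - \frac{22316}{14263} = \frac{30875}{\frac{1}{-69 - 18} \left(169 + \left(-18\right)^{3} - -209880 + 100 \left(-18\right)^{2}\right)} - \frac{22316}{14263} = \frac{30875}{\frac{1}{-87} \left(169 - 5832 + 209880 + 100 \cdot 324\right)} - \frac{22316}{14263} = \frac{30875}{\left(- \frac{1}{87}\right) \left(169 - 5832 + 209880 + 32400\right)} - \frac{22316}{14263} = \frac{30875}{\left(- \frac{1}{87}\right) 236617} - \frac{22316}{14263} = \frac{30875}{- \frac{236617}{87}} - \frac{22316}{14263} = 30875 \left(- \frac{87}{236617}\right) - \frac{22316}{14263} = - \frac{2686125}{236617} - \frac{22316}{14263} = - \frac{43592545847}{3374868271}$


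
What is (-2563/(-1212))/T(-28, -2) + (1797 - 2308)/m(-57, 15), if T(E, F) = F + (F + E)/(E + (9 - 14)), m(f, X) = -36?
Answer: 59417/4848 ≈ 12.256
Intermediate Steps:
T(E, F) = F + (E + F)/(-5 + E) (T(E, F) = F + (E + F)/(E - 5) = F + (E + F)/(-5 + E))
(-2563/(-1212))/T(-28, -2) + (1797 - 2308)/m(-57, 15) = (-2563/(-1212))/(((-28 - 4*(-2) - 28*(-2))/(-5 - 28))) + (1797 - 2308)/(-36) = (-2563*(-1/1212))/(((-28 + 8 + 56)/(-33))) - 511*(-1/36) = 2563/(1212*((-1/33*36))) + 511/36 = 2563/(1212*(-12/11)) + 511/36 = (2563/1212)*(-11/12) + 511/36 = -28193/14544 + 511/36 = 59417/4848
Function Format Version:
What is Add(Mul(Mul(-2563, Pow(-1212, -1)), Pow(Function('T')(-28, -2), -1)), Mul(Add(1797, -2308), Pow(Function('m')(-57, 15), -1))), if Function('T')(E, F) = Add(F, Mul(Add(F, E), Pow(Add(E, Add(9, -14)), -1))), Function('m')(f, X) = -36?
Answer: Rational(59417, 4848) ≈ 12.256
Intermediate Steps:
Function('T')(E, F) = Add(F, Mul(Pow(Add(-5, E), -1), Add(E, F))) (Function('T')(E, F) = Add(F, Mul(Add(E, F), Pow(Add(E, -5), -1))) = Add(F, Mul(Add(E, F), Pow(Add(-5, E), -1))) = Add(F, Mul(Pow(Add(-5, E), -1), Add(E, F))))
Add(Mul(Mul(-2563, Pow(-1212, -1)), Pow(Function('T')(-28, -2), -1)), Mul(Add(1797, -2308), Pow(Function('m')(-57, 15), -1))) = Add(Mul(Mul(-2563, Pow(-1212, -1)), Pow(Mul(Pow(Add(-5, -28), -1), Add(-28, Mul(-4, -2), Mul(-28, -2))), -1)), Mul(Add(1797, -2308), Pow(-36, -1))) = Add(Mul(Mul(-2563, Rational(-1, 1212)), Pow(Mul(Pow(-33, -1), Add(-28, 8, 56)), -1)), Mul(-511, Rational(-1, 36))) = Add(Mul(Rational(2563, 1212), Pow(Mul(Rational(-1, 33), 36), -1)), Rational(511, 36)) = Add(Mul(Rational(2563, 1212), Pow(Rational(-12, 11), -1)), Rational(511, 36)) = Add(Mul(Rational(2563, 1212), Rational(-11, 12)), Rational(511, 36)) = Add(Rational(-28193, 14544), Rational(511, 36)) = Rational(59417, 4848)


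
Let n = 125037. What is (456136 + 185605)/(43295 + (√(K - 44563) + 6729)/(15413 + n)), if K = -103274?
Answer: 274038450155240391275/18488000343958619639 - 45066261725*I*√147837/18488000343958619639 ≈ 14.823 - 9.3725e-7*I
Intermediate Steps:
(456136 + 185605)/(43295 + (√(K - 44563) + 6729)/(15413 + n)) = (456136 + 185605)/(43295 + (√(-103274 - 44563) + 6729)/(15413 + 125037)) = 641741/(43295 + (√(-147837) + 6729)/140450) = 641741/(43295 + (I*√147837 + 6729)*(1/140450)) = 641741/(43295 + (6729 + I*√147837)*(1/140450)) = 641741/(43295 + (6729/140450 + I*√147837/140450)) = 641741/(6080789479/140450 + I*√147837/140450)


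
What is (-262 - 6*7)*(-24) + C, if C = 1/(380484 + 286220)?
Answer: 4864272385/666704 ≈ 7296.0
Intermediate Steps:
C = 1/666704 ≈ 1.4999e-6
(-262 - 6*7)*(-24) + C = (-262 - 6*7)*(-24) + 1/666704 = (-262 - 42)*(-24) + 1/666704 = -304*(-24) + 1/666704 = 7296 + 1/666704 = 4864272385/666704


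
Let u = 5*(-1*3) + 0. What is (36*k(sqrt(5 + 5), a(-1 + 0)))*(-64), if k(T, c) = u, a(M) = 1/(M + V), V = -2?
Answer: 34560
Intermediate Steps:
a(M) = 1/(-2 + M) (a(M) = 1/(M - 2) = 1/(-2 + M))
u = -15 (u = 5*(-3) + 0 = -15 + 0 = -15)
k(T, c) = -15
(36*k(sqrt(5 + 5), a(-1 + 0)))*(-64) = (36*(-15))*(-64) = -540*(-64) = 34560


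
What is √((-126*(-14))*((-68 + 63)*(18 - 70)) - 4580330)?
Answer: I*√4121690 ≈ 2030.2*I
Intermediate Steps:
√((-126*(-14))*((-68 + 63)*(18 - 70)) - 4580330) = √(1764*(-5*(-52)) - 4580330) = √(1764*260 - 4580330) = √(458640 - 4580330) = √(-4121690) = I*√4121690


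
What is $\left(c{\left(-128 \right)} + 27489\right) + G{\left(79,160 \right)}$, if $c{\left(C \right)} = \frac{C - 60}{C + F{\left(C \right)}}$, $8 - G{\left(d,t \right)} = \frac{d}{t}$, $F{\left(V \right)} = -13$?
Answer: $\frac{13198963}{480} \approx 27498.0$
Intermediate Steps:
$G{\left(d,t \right)} = 8 - \frac{d}{t}$
$c{\left(C \right)} = \frac{-60 + C}{-13 + C}$ ($c{\left(C \right)} = \frac{C - 60}{C - 13} = \frac{-60 + C}{-13 + C}$)
$\left(c{\left(-128 \right)} + 27489\right) + G{\left(79,160 \right)} = \left(\frac{-60 - 128}{-13 - 128} + 27489\right) + \left(8 - \frac{79}{160}\right) = \left(\frac{1}{-141} \left(-188\right) + 27489\right) + \left(8 - 79 \cdot \frac{1}{160}\right) = \left(\left(- \frac{1}{141}\right) \left(-188\right) + 27489\right) + \left(8 - \frac{79}{160}\right) = \left(\frac{4}{3} + 27489\right) + \frac{1201}{160} = \frac{82471}{3} + \frac{1201}{160} = \frac{13198963}{480}$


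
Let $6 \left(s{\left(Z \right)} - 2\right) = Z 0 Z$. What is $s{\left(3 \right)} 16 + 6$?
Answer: $38$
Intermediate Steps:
$s{\left(Z \right)} = 2$ ($s{\left(Z \right)} = 2 + \frac{Z 0 Z}{6} = 2 + \frac{0 Z}{6} = 2 + \frac{1}{6} \cdot 0 = 2 + 0 = 2$)
$s{\left(3 \right)} 16 + 6 = 2 \cdot 16 + 6 = 32 + 6 = 38$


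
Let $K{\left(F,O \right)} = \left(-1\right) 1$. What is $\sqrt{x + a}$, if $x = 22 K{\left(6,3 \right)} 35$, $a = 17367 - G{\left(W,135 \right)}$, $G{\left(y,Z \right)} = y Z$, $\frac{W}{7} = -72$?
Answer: $\sqrt{84637} \approx 290.92$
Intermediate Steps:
$W = -504$ ($W = 7 \left(-72\right) = -504$)
$K{\left(F,O \right)} = -1$
$G{\left(y,Z \right)} = Z y$
$a = 85407$ ($a = 17367 - 135 \left(-504\right) = 17367 - -68040 = 17367 + 68040 = 85407$)
$x = -770$ ($x = 22 \left(-1\right) 35 = \left(-22\right) 35 = -770$)
$\sqrt{x + a} = \sqrt{-770 + 85407} = \sqrt{84637}$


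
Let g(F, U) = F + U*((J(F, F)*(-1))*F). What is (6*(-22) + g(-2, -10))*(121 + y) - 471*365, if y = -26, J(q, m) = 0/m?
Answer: -184645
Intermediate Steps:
J(q, m) = 0
g(F, U) = F (g(F, U) = F + U*((0*(-1))*F) = F + U*(0*F) = F + U*0 = F + 0 = F)
(6*(-22) + g(-2, -10))*(121 + y) - 471*365 = (6*(-22) - 2)*(121 - 26) - 471*365 = (-132 - 2)*95 - 171915 = -134*95 - 171915 = -12730 - 171915 = -184645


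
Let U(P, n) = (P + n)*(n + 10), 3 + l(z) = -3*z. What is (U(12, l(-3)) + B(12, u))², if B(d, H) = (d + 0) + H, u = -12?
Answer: 82944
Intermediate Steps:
B(d, H) = H + d (B(d, H) = d + H = H + d)
l(z) = -3 - 3*z
U(P, n) = (10 + n)*(P + n) (U(P, n) = (P + n)*(10 + n) = (10 + n)*(P + n))
(U(12, l(-3)) + B(12, u))² = (((-3 - 3*(-3))² + 10*12 + 10*(-3 - 3*(-3)) + 12*(-3 - 3*(-3))) + (-12 + 12))² = (((-3 + 9)² + 120 + 10*(-3 + 9) + 12*(-3 + 9)) + 0)² = ((6² + 120 + 10*6 + 12*6) + 0)² = ((36 + 120 + 60 + 72) + 0)² = (288 + 0)² = 288² = 82944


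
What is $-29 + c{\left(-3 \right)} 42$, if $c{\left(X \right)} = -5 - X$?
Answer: $-113$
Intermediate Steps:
$-29 + c{\left(-3 \right)} 42 = -29 + \left(-5 - -3\right) 42 = -29 + \left(-5 + 3\right) 42 = -29 - 84 = -113$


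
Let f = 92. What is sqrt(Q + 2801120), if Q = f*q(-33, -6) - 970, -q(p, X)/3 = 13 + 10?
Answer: 29*sqrt(3322) ≈ 1671.5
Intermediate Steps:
q(p, X) = -69 (q(p, X) = -3*(13 + 10) = -3*23 = -69)
Q = -7318 (Q = 92*(-69) - 970 = -6348 - 970 = -7318)
sqrt(Q + 2801120) = sqrt(-7318 + 2801120) = sqrt(2793802) = 29*sqrt(3322)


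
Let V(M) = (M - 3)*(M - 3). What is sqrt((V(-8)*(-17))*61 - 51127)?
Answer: 2*I*sqrt(44151) ≈ 420.24*I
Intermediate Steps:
V(M) = (-3 + M)**2 (V(M) = (-3 + M)*(-3 + M) = (-3 + M)**2)
sqrt((V(-8)*(-17))*61 - 51127) = sqrt(((-3 - 8)**2*(-17))*61 - 51127) = sqrt(((-11)**2*(-17))*61 - 51127) = sqrt((121*(-17))*61 - 51127) = sqrt(-2057*61 - 51127) = sqrt(-125477 - 51127) = sqrt(-176604) = 2*I*sqrt(44151)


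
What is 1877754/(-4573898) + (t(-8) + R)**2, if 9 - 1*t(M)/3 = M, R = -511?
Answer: 483917469523/2286949 ≈ 2.1160e+5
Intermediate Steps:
t(M) = 27 - 3*M
1877754/(-4573898) + (t(-8) + R)**2 = 1877754/(-4573898) + ((27 - 3*(-8)) - 511)**2 = 1877754*(-1/4573898) + ((27 + 24) - 511)**2 = -938877/2286949 + (51 - 511)**2 = -938877/2286949 + (-460)**2 = -938877/2286949 + 211600 = 483917469523/2286949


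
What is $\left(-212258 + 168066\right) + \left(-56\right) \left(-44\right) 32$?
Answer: $34656$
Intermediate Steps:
$\left(-212258 + 168066\right) + \left(-56\right) \left(-44\right) 32 = -44192 + 2464 \cdot 32 = -44192 + 78848 = 34656$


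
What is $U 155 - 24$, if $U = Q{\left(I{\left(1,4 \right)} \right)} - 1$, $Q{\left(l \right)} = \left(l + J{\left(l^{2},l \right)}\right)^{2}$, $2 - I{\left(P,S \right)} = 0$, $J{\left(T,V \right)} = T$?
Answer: $5401$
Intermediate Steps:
$I{\left(P,S \right)} = 2$ ($I{\left(P,S \right)} = 2 - 0 = 2 + 0 = 2$)
$Q{\left(l \right)} = \left(l + l^{2}\right)^{2}$
$U = 35$ ($U = 2^{2} \left(1 + 2\right)^{2} - 1 = 4 \cdot 3^{2} - 1 = 4 \cdot 9 - 1 = 36 - 1 = 35$)
$U 155 - 24 = 35 \cdot 155 - 24 = 5425 - 24 = 5401$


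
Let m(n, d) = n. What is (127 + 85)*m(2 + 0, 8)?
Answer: 424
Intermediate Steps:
(127 + 85)*m(2 + 0, 8) = (127 + 85)*(2 + 0) = 212*2 = 424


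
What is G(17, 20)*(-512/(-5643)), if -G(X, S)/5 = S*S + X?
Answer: -355840/1881 ≈ -189.18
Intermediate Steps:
G(X, S) = -5*X - 5*S² (G(X, S) = -5*(S*S + X) = -5*(S² + X) = -5*(X + S²) = -5*X - 5*S²)
G(17, 20)*(-512/(-5643)) = (-5*17 - 5*20²)*(-512/(-5643)) = (-85 - 5*400)*(-512*(-1/5643)) = (-85 - 2000)*(512/5643) = -2085*512/5643 = -355840/1881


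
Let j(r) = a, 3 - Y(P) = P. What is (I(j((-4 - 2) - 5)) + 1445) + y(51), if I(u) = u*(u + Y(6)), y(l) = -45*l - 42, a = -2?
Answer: -882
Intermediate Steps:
Y(P) = 3 - P
j(r) = -2
y(l) = -42 - 45*l
I(u) = u*(-3 + u) (I(u) = u*(u + (3 - 1*6)) = u*(u + (3 - 6)) = u*(u - 3) = u*(-3 + u))
(I(j((-4 - 2) - 5)) + 1445) + y(51) = (-2*(-3 - 2) + 1445) + (-42 - 45*51) = (-2*(-5) + 1445) + (-42 - 2295) = (10 + 1445) - 2337 = 1455 - 2337 = -882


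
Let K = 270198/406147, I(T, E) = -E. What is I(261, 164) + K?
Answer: -3902230/23891 ≈ -163.33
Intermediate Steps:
K = 15894/23891 (K = 270198*(1/406147) = 15894/23891 ≈ 0.66527)
I(261, 164) + K = -1*164 + 15894/23891 = -164 + 15894/23891 = -3902230/23891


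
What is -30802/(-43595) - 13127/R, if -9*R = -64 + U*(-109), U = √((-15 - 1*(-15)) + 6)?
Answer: 33169800782/292914805 - 12877587*√6/67190 ≈ -356.23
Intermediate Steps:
U = √6 (U = √((-15 + 15) + 6) = √(0 + 6) = √6 ≈ 2.4495)
R = 64/9 + 109*√6/9 (R = -(-64 + √6*(-109))/9 = -(-64 - 109*√6)/9 = 64/9 + 109*√6/9 ≈ 36.777)
-30802/(-43595) - 13127/R = -30802/(-43595) - 13127/(64/9 + 109*√6/9) = -30802*(-1/43595) - 13127/(64/9 + 109*√6/9) = 30802/43595 - 13127/(64/9 + 109*√6/9)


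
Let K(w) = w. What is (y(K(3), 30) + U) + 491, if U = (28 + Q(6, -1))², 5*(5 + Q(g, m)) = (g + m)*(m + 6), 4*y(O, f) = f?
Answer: 2565/2 ≈ 1282.5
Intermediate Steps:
y(O, f) = f/4
Q(g, m) = -5 + (6 + m)*(g + m)/5 (Q(g, m) = -5 + ((g + m)*(m + 6))/5 = -5 + ((g + m)*(6 + m))/5 = -5 + ((6 + m)*(g + m))/5 = -5 + (6 + m)*(g + m)/5)
U = 784 (U = (28 + (-5 + (⅕)*(-1)² + (6/5)*6 + (6/5)*(-1) + (⅕)*6*(-1)))² = (28 + (-5 + (⅕)*1 + 36/5 - 6/5 - 6/5))² = (28 + (-5 + ⅕ + 36/5 - 6/5 - 6/5))² = (28 + 0)² = 28² = 784)
(y(K(3), 30) + U) + 491 = ((¼)*30 + 784) + 491 = (15/2 + 784) + 491 = 1583/2 + 491 = 2565/2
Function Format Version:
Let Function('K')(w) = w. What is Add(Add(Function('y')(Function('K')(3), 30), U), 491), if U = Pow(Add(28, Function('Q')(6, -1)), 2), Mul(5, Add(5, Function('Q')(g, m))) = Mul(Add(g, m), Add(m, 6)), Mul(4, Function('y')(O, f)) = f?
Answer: Rational(2565, 2) ≈ 1282.5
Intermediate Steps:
Function('y')(O, f) = Mul(Rational(1, 4), f)
Function('Q')(g, m) = Add(-5, Mul(Rational(1, 5), Add(6, m), Add(g, m))) (Function('Q')(g, m) = Add(-5, Mul(Rational(1, 5), Mul(Add(g, m), Add(m, 6)))) = Add(-5, Mul(Rational(1, 5), Mul(Add(g, m), Add(6, m)))) = Add(-5, Mul(Rational(1, 5), Mul(Add(6, m), Add(g, m)))) = Add(-5, Mul(Rational(1, 5), Add(6, m), Add(g, m))))
U = 784 (U = Pow(Add(28, Add(-5, Mul(Rational(1, 5), Pow(-1, 2)), Mul(Rational(6, 5), 6), Mul(Rational(6, 5), -1), Mul(Rational(1, 5), 6, -1))), 2) = Pow(Add(28, Add(-5, Mul(Rational(1, 5), 1), Rational(36, 5), Rational(-6, 5), Rational(-6, 5))), 2) = Pow(Add(28, Add(-5, Rational(1, 5), Rational(36, 5), Rational(-6, 5), Rational(-6, 5))), 2) = Pow(Add(28, 0), 2) = Pow(28, 2) = 784)
Add(Add(Function('y')(Function('K')(3), 30), U), 491) = Add(Add(Mul(Rational(1, 4), 30), 784), 491) = Add(Add(Rational(15, 2), 784), 491) = Add(Rational(1583, 2), 491) = Rational(2565, 2)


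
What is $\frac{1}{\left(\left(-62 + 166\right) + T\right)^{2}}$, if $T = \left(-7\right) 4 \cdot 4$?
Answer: $\frac{1}{64} \approx 0.015625$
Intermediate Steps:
$T = -112$ ($T = \left(-28\right) 4 = -112$)
$\frac{1}{\left(\left(-62 + 166\right) + T\right)^{2}} = \frac{1}{\left(\left(-62 + 166\right) - 112\right)^{2}} = \frac{1}{\left(104 - 112\right)^{2}} = \frac{1}{\left(-8\right)^{2}} = \frac{1}{64}$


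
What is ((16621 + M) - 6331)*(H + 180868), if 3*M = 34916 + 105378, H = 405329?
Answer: 33445274436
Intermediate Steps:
M = 140294/3 (M = (34916 + 105378)/3 = (⅓)*140294 = 140294/3 ≈ 46765.)
((16621 + M) - 6331)*(H + 180868) = ((16621 + 140294/3) - 6331)*(405329 + 180868) = (190157/3 - 6331)*586197 = (171164/3)*586197 = 33445274436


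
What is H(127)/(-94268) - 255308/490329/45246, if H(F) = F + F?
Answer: -1414791390445/522843932986578 ≈ -0.0027060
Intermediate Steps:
H(F) = 2*F
H(127)/(-94268) - 255308/490329/45246 = (2*127)/(-94268) - 255308/490329/45246 = 254*(-1/94268) - 255308*1/490329*(1/45246) = -127/47134 - 255308/490329*1/45246 = -127/47134 - 127654/11092712967 = -1414791390445/522843932986578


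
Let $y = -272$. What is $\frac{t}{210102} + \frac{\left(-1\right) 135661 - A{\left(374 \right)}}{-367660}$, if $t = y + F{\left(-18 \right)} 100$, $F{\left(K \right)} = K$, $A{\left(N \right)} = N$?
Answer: $\frac{2781943405}{7724610132} \approx 0.36014$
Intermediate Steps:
$t = -2072$ ($t = -272 - 1800 = -2072$)
$\frac{t}{210102} + \frac{\left(-1\right) 135661 - A{\left(374 \right)}}{-367660} = - \frac{2072}{210102} + \frac{\left(-1\right) 135661 - 374}{-367660} = \left(-2072\right) \frac{1}{210102} + \left(-135661 - 374\right) \left(- \frac{1}{367660}\right) = - \frac{1036}{105051} - - \frac{27207}{73532} = - \frac{1036}{105051} + \frac{27207}{73532} = \frac{2781943405}{7724610132}$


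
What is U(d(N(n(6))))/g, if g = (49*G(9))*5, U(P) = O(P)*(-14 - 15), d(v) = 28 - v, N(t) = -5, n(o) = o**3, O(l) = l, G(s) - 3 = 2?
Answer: -957/1225 ≈ -0.78122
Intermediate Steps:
G(s) = 5 (G(s) = 3 + 2 = 5)
U(P) = -29*P (U(P) = P*(-14 - 15) = P*(-29) = -29*P)
g = 1225 (g = (49*5)*5 = 245*5 = 1225)
U(d(N(n(6))))/g = -29*(28 - 1*(-5))/1225 = -29*(28 + 5)*(1/1225) = -29*33*(1/1225) = -957*1/1225 = -957/1225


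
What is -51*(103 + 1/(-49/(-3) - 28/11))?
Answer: -2391798/455 ≈ -5256.7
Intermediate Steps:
-51*(103 + 1/(-49/(-3) - 28/11)) = -51*(103 + 1/(-49*(-⅓) - 28*1/11)) = -51*(103 + 1/(49/3 - 28/11)) = -51*(103 + 1/(455/33)) = -51*(103 + 33/455) = -51*46898/455 = -2391798/455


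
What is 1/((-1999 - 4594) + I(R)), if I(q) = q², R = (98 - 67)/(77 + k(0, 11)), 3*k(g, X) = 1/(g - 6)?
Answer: -1918225/12646546061 ≈ -0.00015168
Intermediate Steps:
k(g, X) = 1/(3*(-6 + g)) (k(g, X) = 1/(3*(g - 6)) = 1/(3*(-6 + g)))
R = 558/1385 (R = (98 - 67)/(77 + 1/(3*(-6 + 0))) = 31/(77 + (⅓)/(-6)) = 31/(77 + (⅓)*(-⅙)) = 31/(77 - 1/18) = 31/(1385/18) = 31*(18/1385) = 558/1385 ≈ 0.40289)
1/((-1999 - 4594) + I(R)) = 1/((-1999 - 4594) + (558/1385)²) = 1/(-6593 + 311364/1918225) = 1/(-12646546061/1918225) = -1918225/12646546061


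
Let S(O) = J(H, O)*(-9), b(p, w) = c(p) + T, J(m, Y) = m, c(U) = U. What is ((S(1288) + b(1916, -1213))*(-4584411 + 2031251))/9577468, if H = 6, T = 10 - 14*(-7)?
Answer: -1257431300/2394367 ≈ -525.16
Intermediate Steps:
T = 108 (T = 10 + 98 = 108)
b(p, w) = 108 + p (b(p, w) = p + 108 = 108 + p)
S(O) = -54 (S(O) = 6*(-9) = -54)
((S(1288) + b(1916, -1213))*(-4584411 + 2031251))/9577468 = ((-54 + (108 + 1916))*(-4584411 + 2031251))/9577468 = ((-54 + 2024)*(-2553160))*(1/9577468) = (1970*(-2553160))*(1/9577468) = -5029725200*1/9577468 = -1257431300/2394367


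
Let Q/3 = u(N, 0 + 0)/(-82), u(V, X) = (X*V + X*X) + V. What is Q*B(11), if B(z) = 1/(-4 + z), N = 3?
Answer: -9/574 ≈ -0.015679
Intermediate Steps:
u(V, X) = V + X**2 + V*X (u(V, X) = (V*X + X**2) + V = (X**2 + V*X) + V = V + X**2 + V*X)
Q = -9/82 (Q = 3*((3 + (0 + 0)**2 + 3*(0 + 0))/(-82)) = 3*((3 + 0**2 + 3*0)*(-1/82)) = 3*((3 + 0 + 0)*(-1/82)) = 3*(3*(-1/82)) = 3*(-3/82) = -9/82 ≈ -0.10976)
Q*B(11) = -9/(82*(-4 + 11)) = -9/82/7 = -9/82*1/7 = -9/574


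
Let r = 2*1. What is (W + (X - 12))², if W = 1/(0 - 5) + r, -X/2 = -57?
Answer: 269361/25 ≈ 10774.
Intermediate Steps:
X = 114 (X = -2*(-57) = 114)
r = 2
W = 9/5 (W = 1/(0 - 5) + 2 = 1/(-5) + 2 = -⅕*1 + 2 = -⅕ + 2 = 9/5 ≈ 1.8000)
(W + (X - 12))² = (9/5 + (114 - 12))² = (9/5 + 102)² = (519/5)² = 269361/25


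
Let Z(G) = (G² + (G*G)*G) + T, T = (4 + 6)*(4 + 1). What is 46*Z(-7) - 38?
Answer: -11262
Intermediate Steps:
T = 50 (T = 10*5 = 50)
Z(G) = 50 + G² + G³ (Z(G) = (G² + (G*G)*G) + 50 = (G² + G²*G) + 50 = (G² + G³) + 50 = 50 + G² + G³)
46*Z(-7) - 38 = 46*(50 + (-7)² + (-7)³) - 38 = 46*(50 + 49 - 343) - 38 = 46*(-244) - 38 = -11224 - 38 = -11262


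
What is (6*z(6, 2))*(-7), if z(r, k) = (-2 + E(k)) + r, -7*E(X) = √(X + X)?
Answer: -156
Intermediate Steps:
E(X) = -√2*√X/7 (E(X) = -√(X + X)/7 = -√2*√X/7)
z(r, k) = -2 + r - √2*√k/7 (z(r, k) = (-2 - √2*√k/7) + r = -2 + r - √2*√k/7)
(6*z(6, 2))*(-7) = (6*(-2 + 6 - √2*√2/7))*(-7) = (6*(-2 + 6 - 2/7))*(-7) = (6*(26/7))*(-7) = (156/7)*(-7) = -156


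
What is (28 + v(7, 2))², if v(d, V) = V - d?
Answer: 529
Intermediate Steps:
(28 + v(7, 2))² = (28 + (2 - 1*7))² = (28 + (2 - 7))² = (28 - 5)² = 23² = 529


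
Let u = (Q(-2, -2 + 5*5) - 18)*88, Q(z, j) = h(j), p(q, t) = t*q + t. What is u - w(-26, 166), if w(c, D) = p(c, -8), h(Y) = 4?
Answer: -1432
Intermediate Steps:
p(q, t) = t + q*t (p(q, t) = q*t + t = t + q*t)
Q(z, j) = 4
u = -1232 (u = (4 - 18)*88 = -14*88 = -1232)
w(c, D) = -8 - 8*c (w(c, D) = -8*(1 + c) = -8 - 8*c)
u - w(-26, 166) = -1232 - (-8 - 8*(-26)) = -1232 - (-8 + 208) = -1232 - 1*200 = -1232 - 200 = -1432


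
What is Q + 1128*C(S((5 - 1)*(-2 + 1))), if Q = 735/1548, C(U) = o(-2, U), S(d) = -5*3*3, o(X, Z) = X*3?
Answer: -3492043/516 ≈ -6767.5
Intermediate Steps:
o(X, Z) = 3*X
S(d) = -45 (S(d) = -15*3 = -45)
C(U) = -6 (C(U) = 3*(-2) = -6)
Q = 245/516 (Q = 735*(1/1548) = 245/516 ≈ 0.47481)
Q + 1128*C(S((5 - 1)*(-2 + 1))) = 245/516 + 1128*(-6) = 245/516 - 6768 = -3492043/516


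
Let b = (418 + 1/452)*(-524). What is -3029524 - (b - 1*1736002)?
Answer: -121417239/113 ≈ -1.0745e+6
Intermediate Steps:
b = -24750747/113 (b = (418 + 1/452)*(-524) = (188937/452)*(-524) = -24750747/113 ≈ -2.1903e+5)
-3029524 - (b - 1*1736002) = -3029524 - (-24750747/113 - 1*1736002) = -3029524 - (-24750747/113 - 1736002) = -3029524 - 1*(-220918973/113) = -3029524 + 220918973/113 = -121417239/113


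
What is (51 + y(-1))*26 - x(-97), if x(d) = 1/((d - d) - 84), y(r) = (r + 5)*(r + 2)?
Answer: 120121/84 ≈ 1430.0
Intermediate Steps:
y(r) = (2 + r)*(5 + r) (y(r) = (5 + r)*(2 + r) = (2 + r)*(5 + r))
x(d) = -1/84 (x(d) = 1/(0 - 84) = 1/(-84) = -1/84)
(51 + y(-1))*26 - x(-97) = (51 + (10 + (-1)² + 7*(-1)))*26 - 1*(-1/84) = (51 + (10 + 1 - 7))*26 + 1/84 = (51 + 4)*26 + 1/84 = 55*26 + 1/84 = 1430 + 1/84 = 120121/84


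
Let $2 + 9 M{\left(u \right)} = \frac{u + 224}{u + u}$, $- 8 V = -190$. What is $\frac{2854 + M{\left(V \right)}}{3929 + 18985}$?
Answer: $\frac{4880951}{39182940} \approx 0.12457$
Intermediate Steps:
$V = \frac{95}{4}$ ($V = \left(- \frac{1}{8}\right) \left(-190\right) = \frac{95}{4} \approx 23.75$)
$M{\left(u \right)} = - \frac{2}{9} + \frac{224 + u}{18 u}$ ($M{\left(u \right)} = - \frac{2}{9} + \frac{\left(u + 224\right) \frac{1}{u + u}}{9} = - \frac{2}{9} + \frac{\left(224 + u\right) \frac{1}{2 u}}{9} = - \frac{2}{9} + \frac{\frac{1}{2} \frac{1}{u} \left(224 + u\right)}{9} = - \frac{2}{9} + \frac{224 + u}{18 u}$)
$\frac{2854 + M{\left(V \right)}}{3929 + 18985} = \frac{2854 + \frac{224 - \frac{285}{4}}{18 \cdot \frac{95}{4}}}{3929 + 18985} = \frac{2854 + \frac{1}{18} \cdot \frac{4}{95} \left(224 - \frac{285}{4}\right)}{22914} = \left(2854 + \frac{1}{18} \cdot \frac{4}{95} \cdot \frac{611}{4}\right) \frac{1}{22914} = \left(2854 + \frac{611}{1710}\right) \frac{1}{22914} = \frac{4880951}{1710} \cdot \frac{1}{22914} = \frac{4880951}{39182940}$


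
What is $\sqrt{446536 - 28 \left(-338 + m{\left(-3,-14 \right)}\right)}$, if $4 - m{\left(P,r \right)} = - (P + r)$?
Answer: $2 \sqrt{114091} \approx 675.55$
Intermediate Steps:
$m{\left(P,r \right)} = 4 + P + r$ ($m{\left(P,r \right)} = 4 - - (P + r) = 4 - \left(- P - r\right) = 4 + \left(P + r\right) = 4 + P + r$)
$\sqrt{446536 - 28 \left(-338 + m{\left(-3,-14 \right)}\right)} = \sqrt{446536 - 28 \left(-338 - 13\right)} = \sqrt{446536 - -9828} = \sqrt{446536 + 9828} = \sqrt{456364} = 2 \sqrt{114091}$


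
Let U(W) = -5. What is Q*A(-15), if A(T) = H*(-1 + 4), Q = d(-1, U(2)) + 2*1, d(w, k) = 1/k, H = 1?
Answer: 27/5 ≈ 5.4000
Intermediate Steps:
Q = 9/5 (Q = 1/(-5) + 2*1 = -⅕ + 2 = 9/5 ≈ 1.8000)
A(T) = 3 (A(T) = 1*(-1 + 4) = 1*3 = 3)
Q*A(-15) = (9/5)*3 = 27/5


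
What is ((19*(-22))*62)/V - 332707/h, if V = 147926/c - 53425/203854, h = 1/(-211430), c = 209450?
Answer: 667054207325121312370/9482720277 ≈ 7.0344e+10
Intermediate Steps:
h = -1/211430 ≈ -4.7297e-6
V = 9482720277/21348610150 (V = 147926/209450 - 53425/203854 = 147926*(1/209450) - 53425*1/203854 = 73963/104725 - 53425/203854 = 9482720277/21348610150 ≈ 0.44418)
((19*(-22))*62)/V - 332707/h = ((19*(-22))*62)/(9482720277/21348610150) - 332707/(-1/211430) = -418*62*(21348610150/9482720277) - 332707*(-211430) = -25916*21348610150/9482720277 + 70344241010 = -553270580647400/9482720277 + 70344241010 = 667054207325121312370/9482720277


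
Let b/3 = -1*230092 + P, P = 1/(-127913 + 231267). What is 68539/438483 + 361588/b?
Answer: -3832344417288859/10427532900843861 ≈ -0.36752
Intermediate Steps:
P = 1/103354 ≈ 9.6755e-6
b = -71342785701/103354 (b = 3*(-1*230092 + 1/103354) = 3*(-230092 + 1/103354) = 3*(-23780928567/103354) = -71342785701/103354 ≈ -6.9028e+5)
68539/438483 + 361588/b = 68539/438483 + 361588/(-71342785701/103354) = 68539*(1/438483) + 361588*(-103354/71342785701) = 68539/438483 - 37371566152/71342785701 = -3832344417288859/10427532900843861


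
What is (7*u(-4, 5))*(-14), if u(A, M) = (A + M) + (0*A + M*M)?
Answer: -2548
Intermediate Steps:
u(A, M) = A + M + M² (u(A, M) = (A + M) + (0 + M²) = (A + M) + M² = A + M + M²)
(7*u(-4, 5))*(-14) = (7*(-4 + 5 + 5²))*(-14) = (7*(-4 + 5 + 25))*(-14) = (7*26)*(-14) = 182*(-14) = -2548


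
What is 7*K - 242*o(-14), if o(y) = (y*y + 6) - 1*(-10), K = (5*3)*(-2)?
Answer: -51514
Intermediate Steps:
K = -30 (K = 15*(-2) = -30)
o(y) = 16 + y**2 (o(y) = (y**2 + 6) + 10 = (6 + y**2) + 10 = 16 + y**2)
7*K - 242*o(-14) = 7*(-30) - 242*(16 + (-14)**2) = -210 - 242*(16 + 196) = -210 - 242*212 = -210 - 51304 = -51514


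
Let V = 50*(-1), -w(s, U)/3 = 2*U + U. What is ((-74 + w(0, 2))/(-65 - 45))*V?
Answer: -460/11 ≈ -41.818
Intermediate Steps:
w(s, U) = -9*U (w(s, U) = -3*(2*U + U) = -9*U)
V = -50
((-74 + w(0, 2))/(-65 - 45))*V = ((-74 - 9*2)/(-65 - 45))*(-50) = ((-74 - 18)/(-110))*(-50) = -92*(-1/110)*(-50) = (46/55)*(-50) = -460/11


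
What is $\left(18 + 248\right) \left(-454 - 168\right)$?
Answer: $-165452$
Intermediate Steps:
$\left(18 + 248\right) \left(-454 - 168\right) = 266 \left(-622\right) = -165452$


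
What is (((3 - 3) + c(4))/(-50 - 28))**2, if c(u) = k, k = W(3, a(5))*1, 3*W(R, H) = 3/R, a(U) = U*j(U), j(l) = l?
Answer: 1/54756 ≈ 1.8263e-5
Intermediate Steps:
a(U) = U**2 (a(U) = U*U = U**2)
W(R, H) = 1/R (W(R, H) = (3/R)/3 = 1/R)
k = 1/3 ≈ 0.33333
c(u) = 1/3
(((3 - 3) + c(4))/(-50 - 28))**2 = (((3 - 3) + 1/3)/(-50 - 28))**2 = ((0 + 1/3)/(-78))**2 = ((1/3)*(-1/78))**2 = (-1/234)**2 = 1/54756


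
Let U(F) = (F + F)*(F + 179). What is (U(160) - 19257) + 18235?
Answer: 107458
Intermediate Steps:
U(F) = 2*F*(179 + F) (U(F) = (2*F)*(179 + F) = 2*F*(179 + F))
(U(160) - 19257) + 18235 = (2*160*(179 + 160) - 19257) + 18235 = (2*160*339 - 19257) + 18235 = (108480 - 19257) + 18235 = 89223 + 18235 = 107458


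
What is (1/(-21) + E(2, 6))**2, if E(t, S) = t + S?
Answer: 27889/441 ≈ 63.240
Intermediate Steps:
E(t, S) = S + t
(1/(-21) + E(2, 6))**2 = (1/(-21) + (6 + 2))**2 = (-1/21 + 8)**2 = (167/21)**2 = 27889/441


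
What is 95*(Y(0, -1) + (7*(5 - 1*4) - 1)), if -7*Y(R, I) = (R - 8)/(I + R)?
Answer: 3230/7 ≈ 461.43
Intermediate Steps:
Y(R, I) = -(-8 + R)/(7*(I + R)) (Y(R, I) = -(R - 8)/(7*(I + R)) = -(-8 + R)/(7*(I + R)))
95*(Y(0, -1) + (7*(5 - 1*4) - 1)) = 95*((8 - 1*0)/(7*(-1 + 0)) + (7*(5 - 1*4) - 1)) = 95*((⅐)*(8 + 0)/(-1) + (7*(5 - 4) - 1)) = 95*((⅐)*(-1)*8 + (7*1 - 1)) = 95*(-8/7 + (7 - 1)) = 95*(-8/7 + 6) = 95*(34/7) = 3230/7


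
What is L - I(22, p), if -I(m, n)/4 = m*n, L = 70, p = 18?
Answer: 1654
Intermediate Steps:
I(m, n) = -4*m*n
L - I(22, p) = 70 - (-4)*22*18 = 70 - 1*(-1584) = 70 + 1584 = 1654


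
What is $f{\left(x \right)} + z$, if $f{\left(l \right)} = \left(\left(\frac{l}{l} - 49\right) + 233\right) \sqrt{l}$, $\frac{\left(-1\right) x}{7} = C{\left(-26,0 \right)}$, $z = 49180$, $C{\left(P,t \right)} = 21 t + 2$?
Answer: $49180 + 185 i \sqrt{14} \approx 49180.0 + 692.21 i$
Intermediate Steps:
$C{\left(P,t \right)} = 2 + 21 t$
$x = -14$ ($x = - 7 \left(2 + 21 \cdot 0\right) = - 7 \left(2 + 0\right) = \left(-7\right) 2 = -14$)
$f{\left(l \right)} = 185 \sqrt{l}$ ($f{\left(l \right)} = \left(\left(1 - 49\right) + 233\right) \sqrt{l} = \left(-48 + 233\right) \sqrt{l} = 185 \sqrt{l}$)
$f{\left(x \right)} + z = 185 \sqrt{-14} + 49180 = 185 i \sqrt{14} + 49180 = 49180 + 185 i \sqrt{14}$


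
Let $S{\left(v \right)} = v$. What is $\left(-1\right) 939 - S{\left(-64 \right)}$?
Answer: $-875$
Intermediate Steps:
$\left(-1\right) 939 - S{\left(-64 \right)} = \left(-1\right) 939 - -64 = -939 + 64 = -875$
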